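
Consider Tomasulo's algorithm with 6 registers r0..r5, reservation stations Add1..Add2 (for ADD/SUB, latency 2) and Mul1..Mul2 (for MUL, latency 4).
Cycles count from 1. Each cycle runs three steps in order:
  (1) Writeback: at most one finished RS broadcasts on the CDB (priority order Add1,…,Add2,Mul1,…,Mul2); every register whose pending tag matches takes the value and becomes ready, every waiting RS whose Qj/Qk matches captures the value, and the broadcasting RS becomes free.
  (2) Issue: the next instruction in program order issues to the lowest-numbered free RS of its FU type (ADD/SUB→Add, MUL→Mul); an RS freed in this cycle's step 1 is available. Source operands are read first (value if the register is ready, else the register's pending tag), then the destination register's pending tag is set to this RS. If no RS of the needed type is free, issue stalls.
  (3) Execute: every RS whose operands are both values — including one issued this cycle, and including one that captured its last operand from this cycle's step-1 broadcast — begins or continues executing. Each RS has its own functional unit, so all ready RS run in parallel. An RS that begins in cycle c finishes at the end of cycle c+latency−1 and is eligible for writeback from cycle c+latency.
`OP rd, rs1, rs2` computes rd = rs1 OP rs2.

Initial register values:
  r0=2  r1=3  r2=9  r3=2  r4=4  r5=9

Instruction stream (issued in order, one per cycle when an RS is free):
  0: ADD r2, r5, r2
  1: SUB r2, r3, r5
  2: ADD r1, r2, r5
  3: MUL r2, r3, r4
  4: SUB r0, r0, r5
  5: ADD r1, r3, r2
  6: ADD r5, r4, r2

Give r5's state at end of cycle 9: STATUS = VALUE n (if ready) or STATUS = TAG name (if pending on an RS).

  c1: issue ADD r2<-Add1  regs: r0:2,r1:3,r2:Add1,r3:2,r4:4,r5:9
  c2: issue SUB r2<-Add2  regs: r0:2,r1:3,r2:Add2,r3:2,r4:4,r5:9
  c3: CDB Add1=18; issue ADD r1<-Add1  regs: r0:2,r1:Add1,r2:Add2,r3:2,r4:4,r5:9
  c4: CDB Add2=-7; issue MUL r2<-Mul1  regs: r0:2,r1:Add1,r2:Mul1,r3:2,r4:4,r5:9
  c5: issue SUB r0<-Add2  regs: r0:Add2,r1:Add1,r2:Mul1,r3:2,r4:4,r5:9
  c6: CDB Add1=2; issue ADD r1<-Add1  regs: r0:Add2,r1:Add1,r2:Mul1,r3:2,r4:4,r5:9
  c7: CDB Add2=-7; issue ADD r5<-Add2  regs: r0:-7,r1:Add1,r2:Mul1,r3:2,r4:4,r5:Add2
  c8: CDB Mul1=8  regs: r0:-7,r1:Add1,r2:8,r3:2,r4:4,r5:Add2
  c9: -  regs: r0:-7,r1:Add1,r2:8,r3:2,r4:4,r5:Add2

STATUS = TAG Add2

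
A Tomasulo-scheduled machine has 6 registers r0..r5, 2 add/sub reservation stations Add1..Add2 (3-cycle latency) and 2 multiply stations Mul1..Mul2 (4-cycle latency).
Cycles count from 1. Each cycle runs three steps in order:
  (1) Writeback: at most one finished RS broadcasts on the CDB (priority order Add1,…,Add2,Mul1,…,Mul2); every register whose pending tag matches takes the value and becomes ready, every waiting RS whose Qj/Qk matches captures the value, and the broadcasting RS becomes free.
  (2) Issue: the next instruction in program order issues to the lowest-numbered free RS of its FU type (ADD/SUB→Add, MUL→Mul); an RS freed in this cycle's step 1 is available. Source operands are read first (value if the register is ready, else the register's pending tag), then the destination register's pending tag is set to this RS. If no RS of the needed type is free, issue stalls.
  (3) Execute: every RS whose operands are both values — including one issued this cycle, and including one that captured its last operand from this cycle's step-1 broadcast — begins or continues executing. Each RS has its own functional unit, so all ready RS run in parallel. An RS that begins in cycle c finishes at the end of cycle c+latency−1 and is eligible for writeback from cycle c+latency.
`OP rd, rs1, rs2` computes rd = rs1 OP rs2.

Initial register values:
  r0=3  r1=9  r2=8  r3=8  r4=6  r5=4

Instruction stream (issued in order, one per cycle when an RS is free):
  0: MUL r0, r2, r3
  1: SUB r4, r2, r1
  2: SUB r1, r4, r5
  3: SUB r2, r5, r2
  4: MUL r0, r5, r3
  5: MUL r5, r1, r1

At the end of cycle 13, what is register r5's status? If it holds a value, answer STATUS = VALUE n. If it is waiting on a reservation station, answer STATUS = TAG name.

STATUS = VALUE 25

c1: issue MUL r0<-Mul1 | r0:Mul1,r1:9,r2:8,r3:8,r4:6,r5:4
c2: issue SUB r4<-Add1 | r0:Mul1,r1:9,r2:8,r3:8,r4:Add1,r5:4
c3: issue SUB r1<-Add2 | r0:Mul1,r1:Add2,r2:8,r3:8,r4:Add1,r5:4
c4: stall | r0:Mul1,r1:Add2,r2:8,r3:8,r4:Add1,r5:4
c5: CDB Add1=-1; issue SUB r2<-Add1 | r0:Mul1,r1:Add2,r2:Add1,r3:8,r4:-1,r5:4
c6: CDB Mul1=64; issue MUL r0<-Mul1 | r0:Mul1,r1:Add2,r2:Add1,r3:8,r4:-1,r5:4
c7: issue MUL r5<-Mul2 | r0:Mul1,r1:Add2,r2:Add1,r3:8,r4:-1,r5:Mul2
c8: CDB Add1=-4 | r0:Mul1,r1:Add2,r2:-4,r3:8,r4:-1,r5:Mul2
c9: CDB Add2=-5 | r0:Mul1,r1:-5,r2:-4,r3:8,r4:-1,r5:Mul2
c10: CDB Mul1=32 | r0:32,r1:-5,r2:-4,r3:8,r4:-1,r5:Mul2
c11: - | r0:32,r1:-5,r2:-4,r3:8,r4:-1,r5:Mul2
c12: - | r0:32,r1:-5,r2:-4,r3:8,r4:-1,r5:Mul2
c13: CDB Mul2=25 | r0:32,r1:-5,r2:-4,r3:8,r4:-1,r5:25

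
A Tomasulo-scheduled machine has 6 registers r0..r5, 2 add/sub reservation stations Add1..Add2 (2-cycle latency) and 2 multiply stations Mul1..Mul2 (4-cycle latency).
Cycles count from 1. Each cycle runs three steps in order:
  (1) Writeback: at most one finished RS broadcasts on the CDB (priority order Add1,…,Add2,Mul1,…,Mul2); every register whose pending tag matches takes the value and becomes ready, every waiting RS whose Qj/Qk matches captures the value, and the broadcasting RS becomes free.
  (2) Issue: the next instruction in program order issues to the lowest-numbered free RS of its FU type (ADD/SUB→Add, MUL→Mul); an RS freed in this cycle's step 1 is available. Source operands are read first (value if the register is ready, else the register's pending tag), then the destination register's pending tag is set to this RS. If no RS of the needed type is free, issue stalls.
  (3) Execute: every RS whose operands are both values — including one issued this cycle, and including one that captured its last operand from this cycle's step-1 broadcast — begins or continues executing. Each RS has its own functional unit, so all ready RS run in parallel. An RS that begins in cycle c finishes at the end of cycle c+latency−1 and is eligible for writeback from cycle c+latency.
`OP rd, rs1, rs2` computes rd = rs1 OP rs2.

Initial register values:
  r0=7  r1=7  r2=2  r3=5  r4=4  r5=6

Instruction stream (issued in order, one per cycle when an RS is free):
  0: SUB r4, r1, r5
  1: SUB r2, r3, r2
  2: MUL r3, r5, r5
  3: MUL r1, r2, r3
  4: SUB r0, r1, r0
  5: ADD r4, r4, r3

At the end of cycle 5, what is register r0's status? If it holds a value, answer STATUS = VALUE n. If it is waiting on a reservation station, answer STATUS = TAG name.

cycle 1: issue SUB r4<-Add1 // r0:7,r1:7,r2:2,r3:5,r4:Add1,r5:6
cycle 2: issue SUB r2<-Add2 // r0:7,r1:7,r2:Add2,r3:5,r4:Add1,r5:6
cycle 3: CDB Add1=1; issue MUL r3<-Mul1 // r0:7,r1:7,r2:Add2,r3:Mul1,r4:1,r5:6
cycle 4: CDB Add2=3; issue MUL r1<-Mul2 // r0:7,r1:Mul2,r2:3,r3:Mul1,r4:1,r5:6
cycle 5: issue SUB r0<-Add1 // r0:Add1,r1:Mul2,r2:3,r3:Mul1,r4:1,r5:6

STATUS = TAG Add1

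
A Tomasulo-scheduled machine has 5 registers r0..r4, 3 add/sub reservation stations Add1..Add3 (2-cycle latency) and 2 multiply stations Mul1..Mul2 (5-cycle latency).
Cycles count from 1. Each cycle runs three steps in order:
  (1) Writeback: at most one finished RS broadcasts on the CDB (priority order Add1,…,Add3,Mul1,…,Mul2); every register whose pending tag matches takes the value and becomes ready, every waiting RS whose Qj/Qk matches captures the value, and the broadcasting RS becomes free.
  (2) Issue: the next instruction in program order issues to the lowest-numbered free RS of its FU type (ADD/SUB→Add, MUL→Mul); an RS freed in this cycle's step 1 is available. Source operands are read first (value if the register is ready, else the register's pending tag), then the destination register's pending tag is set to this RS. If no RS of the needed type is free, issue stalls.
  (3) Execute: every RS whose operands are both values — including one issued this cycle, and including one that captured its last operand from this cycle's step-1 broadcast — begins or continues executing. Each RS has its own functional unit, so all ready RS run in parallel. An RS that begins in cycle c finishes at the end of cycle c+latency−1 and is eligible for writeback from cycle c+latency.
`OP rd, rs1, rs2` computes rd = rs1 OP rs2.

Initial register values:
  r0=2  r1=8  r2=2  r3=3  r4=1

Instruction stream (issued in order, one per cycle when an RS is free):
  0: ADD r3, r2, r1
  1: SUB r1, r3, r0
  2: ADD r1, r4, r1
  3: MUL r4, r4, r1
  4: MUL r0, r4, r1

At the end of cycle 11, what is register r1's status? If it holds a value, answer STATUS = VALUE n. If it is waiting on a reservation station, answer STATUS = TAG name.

STATUS = VALUE 9

c1: issue ADD r3<-Add1 | r0:2,r1:8,r2:2,r3:Add1,r4:1
c2: issue SUB r1<-Add2 | r0:2,r1:Add2,r2:2,r3:Add1,r4:1
c3: CDB Add1=10; issue ADD r1<-Add1 | r0:2,r1:Add1,r2:2,r3:10,r4:1
c4: issue MUL r4<-Mul1 | r0:2,r1:Add1,r2:2,r3:10,r4:Mul1
c5: CDB Add2=8; issue MUL r0<-Mul2 | r0:Mul2,r1:Add1,r2:2,r3:10,r4:Mul1
c6: - | r0:Mul2,r1:Add1,r2:2,r3:10,r4:Mul1
c7: CDB Add1=9 | r0:Mul2,r1:9,r2:2,r3:10,r4:Mul1
c8: - | r0:Mul2,r1:9,r2:2,r3:10,r4:Mul1
c9: - | r0:Mul2,r1:9,r2:2,r3:10,r4:Mul1
c10: - | r0:Mul2,r1:9,r2:2,r3:10,r4:Mul1
c11: - | r0:Mul2,r1:9,r2:2,r3:10,r4:Mul1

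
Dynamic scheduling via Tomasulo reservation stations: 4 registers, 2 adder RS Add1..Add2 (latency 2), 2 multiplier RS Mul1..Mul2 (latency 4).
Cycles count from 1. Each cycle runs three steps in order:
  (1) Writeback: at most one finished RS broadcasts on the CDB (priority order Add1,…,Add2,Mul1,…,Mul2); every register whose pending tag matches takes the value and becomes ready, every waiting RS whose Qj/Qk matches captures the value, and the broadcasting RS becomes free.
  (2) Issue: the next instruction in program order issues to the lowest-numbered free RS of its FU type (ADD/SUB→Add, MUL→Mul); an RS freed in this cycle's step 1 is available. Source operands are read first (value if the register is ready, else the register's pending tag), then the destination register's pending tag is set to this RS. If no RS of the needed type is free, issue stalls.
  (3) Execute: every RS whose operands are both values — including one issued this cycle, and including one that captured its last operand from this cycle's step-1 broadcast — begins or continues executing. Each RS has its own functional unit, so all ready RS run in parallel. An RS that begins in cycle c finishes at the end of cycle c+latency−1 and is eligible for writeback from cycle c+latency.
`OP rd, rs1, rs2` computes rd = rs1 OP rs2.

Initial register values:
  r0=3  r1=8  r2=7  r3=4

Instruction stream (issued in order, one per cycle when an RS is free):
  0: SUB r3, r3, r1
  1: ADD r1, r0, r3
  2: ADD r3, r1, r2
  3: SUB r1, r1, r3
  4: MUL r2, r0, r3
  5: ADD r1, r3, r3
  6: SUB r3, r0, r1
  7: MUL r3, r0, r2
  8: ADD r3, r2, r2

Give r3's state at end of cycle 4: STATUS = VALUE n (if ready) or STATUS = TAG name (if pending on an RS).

STATUS = TAG Add1

c1: issue SUB r3<-Add1 | r0:3,r1:8,r2:7,r3:Add1
c2: issue ADD r1<-Add2 | r0:3,r1:Add2,r2:7,r3:Add1
c3: CDB Add1=-4; issue ADD r3<-Add1 | r0:3,r1:Add2,r2:7,r3:Add1
c4: stall | r0:3,r1:Add2,r2:7,r3:Add1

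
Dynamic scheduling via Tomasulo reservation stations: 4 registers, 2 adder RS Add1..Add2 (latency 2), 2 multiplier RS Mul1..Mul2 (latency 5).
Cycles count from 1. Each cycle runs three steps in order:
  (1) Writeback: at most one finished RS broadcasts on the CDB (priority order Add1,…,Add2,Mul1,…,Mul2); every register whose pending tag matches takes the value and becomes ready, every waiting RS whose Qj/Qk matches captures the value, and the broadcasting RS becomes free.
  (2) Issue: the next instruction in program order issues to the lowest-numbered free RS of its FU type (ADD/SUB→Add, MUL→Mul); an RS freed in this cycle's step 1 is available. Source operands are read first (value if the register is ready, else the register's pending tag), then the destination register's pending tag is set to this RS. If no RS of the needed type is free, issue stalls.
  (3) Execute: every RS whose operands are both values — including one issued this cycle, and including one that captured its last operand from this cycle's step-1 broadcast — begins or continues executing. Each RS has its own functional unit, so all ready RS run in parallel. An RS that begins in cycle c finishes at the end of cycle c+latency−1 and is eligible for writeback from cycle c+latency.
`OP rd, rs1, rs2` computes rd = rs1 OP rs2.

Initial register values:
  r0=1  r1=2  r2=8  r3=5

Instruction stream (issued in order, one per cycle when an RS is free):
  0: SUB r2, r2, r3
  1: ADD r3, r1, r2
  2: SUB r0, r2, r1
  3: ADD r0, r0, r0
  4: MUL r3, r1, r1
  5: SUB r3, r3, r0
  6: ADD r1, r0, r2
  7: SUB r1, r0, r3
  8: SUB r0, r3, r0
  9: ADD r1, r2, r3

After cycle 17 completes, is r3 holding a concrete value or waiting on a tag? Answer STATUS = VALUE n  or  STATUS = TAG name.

cycle 1: issue SUB r2<-Add1 // r0:1,r1:2,r2:Add1,r3:5
cycle 2: issue ADD r3<-Add2 // r0:1,r1:2,r2:Add1,r3:Add2
cycle 3: CDB Add1=3; issue SUB r0<-Add1 // r0:Add1,r1:2,r2:3,r3:Add2
cycle 4: stall // r0:Add1,r1:2,r2:3,r3:Add2
cycle 5: CDB Add1=1; issue ADD r0<-Add1 // r0:Add1,r1:2,r2:3,r3:Add2
cycle 6: CDB Add2=5; issue MUL r3<-Mul1 // r0:Add1,r1:2,r2:3,r3:Mul1
cycle 7: CDB Add1=2; issue SUB r3<-Add1 // r0:2,r1:2,r2:3,r3:Add1
cycle 8: issue ADD r1<-Add2 // r0:2,r1:Add2,r2:3,r3:Add1
cycle 9: stall // r0:2,r1:Add2,r2:3,r3:Add1
cycle 10: CDB Add2=5; issue SUB r1<-Add2 // r0:2,r1:Add2,r2:3,r3:Add1
cycle 11: CDB Mul1=4; stall // r0:2,r1:Add2,r2:3,r3:Add1
cycle 12: stall // r0:2,r1:Add2,r2:3,r3:Add1
cycle 13: CDB Add1=2; issue SUB r0<-Add1 // r0:Add1,r1:Add2,r2:3,r3:2
cycle 14: stall // r0:Add1,r1:Add2,r2:3,r3:2
cycle 15: CDB Add1=0; issue ADD r1<-Add1 // r0:0,r1:Add1,r2:3,r3:2
cycle 16: CDB Add2=0 // r0:0,r1:Add1,r2:3,r3:2
cycle 17: CDB Add1=5 // r0:0,r1:5,r2:3,r3:2

STATUS = VALUE 2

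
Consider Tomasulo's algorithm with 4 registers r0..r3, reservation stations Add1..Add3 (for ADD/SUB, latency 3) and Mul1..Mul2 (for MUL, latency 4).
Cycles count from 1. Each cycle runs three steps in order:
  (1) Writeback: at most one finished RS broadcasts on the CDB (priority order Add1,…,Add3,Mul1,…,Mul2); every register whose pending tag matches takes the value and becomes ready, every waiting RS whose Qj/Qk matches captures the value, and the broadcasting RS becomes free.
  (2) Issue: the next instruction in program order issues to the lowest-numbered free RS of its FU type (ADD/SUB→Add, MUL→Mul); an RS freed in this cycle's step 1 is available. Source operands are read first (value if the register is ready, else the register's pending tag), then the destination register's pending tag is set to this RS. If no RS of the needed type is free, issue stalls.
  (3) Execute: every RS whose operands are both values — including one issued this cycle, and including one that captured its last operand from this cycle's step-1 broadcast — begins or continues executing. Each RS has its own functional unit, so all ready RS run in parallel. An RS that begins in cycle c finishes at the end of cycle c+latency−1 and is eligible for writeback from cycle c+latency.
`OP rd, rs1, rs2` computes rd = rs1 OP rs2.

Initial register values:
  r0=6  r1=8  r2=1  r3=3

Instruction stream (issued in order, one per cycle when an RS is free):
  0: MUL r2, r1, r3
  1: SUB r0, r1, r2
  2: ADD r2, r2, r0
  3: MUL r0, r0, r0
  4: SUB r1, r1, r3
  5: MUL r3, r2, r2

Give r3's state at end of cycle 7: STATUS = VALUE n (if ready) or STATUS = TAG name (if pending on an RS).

c1: issue MUL r2<-Mul1 | r0:6,r1:8,r2:Mul1,r3:3
c2: issue SUB r0<-Add1 | r0:Add1,r1:8,r2:Mul1,r3:3
c3: issue ADD r2<-Add2 | r0:Add1,r1:8,r2:Add2,r3:3
c4: issue MUL r0<-Mul2 | r0:Mul2,r1:8,r2:Add2,r3:3
c5: CDB Mul1=24; issue SUB r1<-Add3 | r0:Mul2,r1:Add3,r2:Add2,r3:3
c6: issue MUL r3<-Mul1 | r0:Mul2,r1:Add3,r2:Add2,r3:Mul1
c7: - | r0:Mul2,r1:Add3,r2:Add2,r3:Mul1

STATUS = TAG Mul1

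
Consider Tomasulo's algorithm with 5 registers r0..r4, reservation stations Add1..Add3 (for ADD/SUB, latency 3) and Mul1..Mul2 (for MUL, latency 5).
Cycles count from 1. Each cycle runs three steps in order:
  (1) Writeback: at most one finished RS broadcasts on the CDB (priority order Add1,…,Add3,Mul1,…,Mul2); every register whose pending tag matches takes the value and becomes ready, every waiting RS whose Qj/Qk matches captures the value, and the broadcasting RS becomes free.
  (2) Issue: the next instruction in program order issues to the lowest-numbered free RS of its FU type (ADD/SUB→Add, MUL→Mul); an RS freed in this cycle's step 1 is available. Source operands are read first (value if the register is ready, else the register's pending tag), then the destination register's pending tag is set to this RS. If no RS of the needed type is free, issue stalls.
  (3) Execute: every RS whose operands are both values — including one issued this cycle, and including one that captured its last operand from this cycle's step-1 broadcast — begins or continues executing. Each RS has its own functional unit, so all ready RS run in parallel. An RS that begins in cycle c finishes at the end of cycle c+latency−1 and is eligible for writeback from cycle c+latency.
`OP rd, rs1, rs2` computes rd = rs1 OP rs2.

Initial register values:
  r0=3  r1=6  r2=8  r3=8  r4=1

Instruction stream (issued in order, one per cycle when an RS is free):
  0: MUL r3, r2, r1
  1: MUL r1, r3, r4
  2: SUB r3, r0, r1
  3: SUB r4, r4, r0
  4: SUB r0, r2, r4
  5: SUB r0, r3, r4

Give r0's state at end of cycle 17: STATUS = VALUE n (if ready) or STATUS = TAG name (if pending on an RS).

  c1: issue MUL r3<-Mul1  regs: r0:3,r1:6,r2:8,r3:Mul1,r4:1
  c2: issue MUL r1<-Mul2  regs: r0:3,r1:Mul2,r2:8,r3:Mul1,r4:1
  c3: issue SUB r3<-Add1  regs: r0:3,r1:Mul2,r2:8,r3:Add1,r4:1
  c4: issue SUB r4<-Add2  regs: r0:3,r1:Mul2,r2:8,r3:Add1,r4:Add2
  c5: issue SUB r0<-Add3  regs: r0:Add3,r1:Mul2,r2:8,r3:Add1,r4:Add2
  c6: CDB Mul1=48; stall  regs: r0:Add3,r1:Mul2,r2:8,r3:Add1,r4:Add2
  c7: CDB Add2=-2; issue SUB r0<-Add2  regs: r0:Add2,r1:Mul2,r2:8,r3:Add1,r4:-2
  c8: -  regs: r0:Add2,r1:Mul2,r2:8,r3:Add1,r4:-2
  c9: -  regs: r0:Add2,r1:Mul2,r2:8,r3:Add1,r4:-2
  c10: CDB Add3=10  regs: r0:Add2,r1:Mul2,r2:8,r3:Add1,r4:-2
  c11: CDB Mul2=48  regs: r0:Add2,r1:48,r2:8,r3:Add1,r4:-2
  c12: -  regs: r0:Add2,r1:48,r2:8,r3:Add1,r4:-2
  c13: -  regs: r0:Add2,r1:48,r2:8,r3:Add1,r4:-2
  c14: CDB Add1=-45  regs: r0:Add2,r1:48,r2:8,r3:-45,r4:-2
  c15: -  regs: r0:Add2,r1:48,r2:8,r3:-45,r4:-2
  c16: -  regs: r0:Add2,r1:48,r2:8,r3:-45,r4:-2
  c17: CDB Add2=-43  regs: r0:-43,r1:48,r2:8,r3:-45,r4:-2

STATUS = VALUE -43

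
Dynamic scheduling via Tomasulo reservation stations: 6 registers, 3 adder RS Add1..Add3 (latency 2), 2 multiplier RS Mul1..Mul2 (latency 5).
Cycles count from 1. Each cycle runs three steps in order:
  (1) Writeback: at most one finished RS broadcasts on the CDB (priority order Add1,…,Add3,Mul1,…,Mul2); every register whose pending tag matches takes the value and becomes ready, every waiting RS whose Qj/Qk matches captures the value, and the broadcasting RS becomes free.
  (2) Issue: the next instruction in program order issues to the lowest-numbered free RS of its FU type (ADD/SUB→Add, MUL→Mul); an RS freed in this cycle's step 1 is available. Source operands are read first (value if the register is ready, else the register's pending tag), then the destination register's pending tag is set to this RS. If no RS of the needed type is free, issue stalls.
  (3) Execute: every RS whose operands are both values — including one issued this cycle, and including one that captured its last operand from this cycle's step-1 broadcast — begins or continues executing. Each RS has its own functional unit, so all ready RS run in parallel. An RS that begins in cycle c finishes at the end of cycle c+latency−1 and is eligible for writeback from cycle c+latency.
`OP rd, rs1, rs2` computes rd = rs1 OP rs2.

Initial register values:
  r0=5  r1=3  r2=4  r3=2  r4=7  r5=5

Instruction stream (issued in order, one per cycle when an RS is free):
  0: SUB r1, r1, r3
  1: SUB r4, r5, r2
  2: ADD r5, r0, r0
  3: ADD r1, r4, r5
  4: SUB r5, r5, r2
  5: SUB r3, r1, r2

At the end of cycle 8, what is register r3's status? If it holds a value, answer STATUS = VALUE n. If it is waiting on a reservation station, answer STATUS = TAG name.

cycle 1: issue SUB r1<-Add1 // r0:5,r1:Add1,r2:4,r3:2,r4:7,r5:5
cycle 2: issue SUB r4<-Add2 // r0:5,r1:Add1,r2:4,r3:2,r4:Add2,r5:5
cycle 3: CDB Add1=1; issue ADD r5<-Add1 // r0:5,r1:1,r2:4,r3:2,r4:Add2,r5:Add1
cycle 4: CDB Add2=1; issue ADD r1<-Add2 // r0:5,r1:Add2,r2:4,r3:2,r4:1,r5:Add1
cycle 5: CDB Add1=10; issue SUB r5<-Add1 // r0:5,r1:Add2,r2:4,r3:2,r4:1,r5:Add1
cycle 6: issue SUB r3<-Add3 // r0:5,r1:Add2,r2:4,r3:Add3,r4:1,r5:Add1
cycle 7: CDB Add1=6 // r0:5,r1:Add2,r2:4,r3:Add3,r4:1,r5:6
cycle 8: CDB Add2=11 // r0:5,r1:11,r2:4,r3:Add3,r4:1,r5:6

STATUS = TAG Add3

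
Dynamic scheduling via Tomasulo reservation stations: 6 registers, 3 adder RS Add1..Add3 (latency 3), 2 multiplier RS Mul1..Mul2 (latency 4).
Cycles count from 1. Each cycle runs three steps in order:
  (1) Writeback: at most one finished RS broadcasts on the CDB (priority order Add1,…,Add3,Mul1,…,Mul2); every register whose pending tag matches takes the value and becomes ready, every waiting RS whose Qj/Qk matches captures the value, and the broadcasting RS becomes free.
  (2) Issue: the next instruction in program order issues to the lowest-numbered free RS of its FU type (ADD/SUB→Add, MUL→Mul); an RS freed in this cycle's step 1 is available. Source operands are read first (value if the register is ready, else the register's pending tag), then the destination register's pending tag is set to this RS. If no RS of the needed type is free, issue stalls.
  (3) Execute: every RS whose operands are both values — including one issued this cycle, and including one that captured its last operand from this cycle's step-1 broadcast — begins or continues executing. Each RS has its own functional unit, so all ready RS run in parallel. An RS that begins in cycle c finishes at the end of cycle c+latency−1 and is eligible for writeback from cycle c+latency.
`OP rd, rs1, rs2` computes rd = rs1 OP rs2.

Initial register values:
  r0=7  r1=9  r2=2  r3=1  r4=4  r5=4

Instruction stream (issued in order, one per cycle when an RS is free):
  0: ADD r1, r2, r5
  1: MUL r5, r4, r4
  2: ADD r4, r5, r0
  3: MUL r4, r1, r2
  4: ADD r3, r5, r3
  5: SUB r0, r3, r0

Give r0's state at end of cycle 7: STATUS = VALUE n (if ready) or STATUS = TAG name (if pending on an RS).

  c1: issue ADD r1<-Add1  regs: r0:7,r1:Add1,r2:2,r3:1,r4:4,r5:4
  c2: issue MUL r5<-Mul1  regs: r0:7,r1:Add1,r2:2,r3:1,r4:4,r5:Mul1
  c3: issue ADD r4<-Add2  regs: r0:7,r1:Add1,r2:2,r3:1,r4:Add2,r5:Mul1
  c4: CDB Add1=6; issue MUL r4<-Mul2  regs: r0:7,r1:6,r2:2,r3:1,r4:Mul2,r5:Mul1
  c5: issue ADD r3<-Add1  regs: r0:7,r1:6,r2:2,r3:Add1,r4:Mul2,r5:Mul1
  c6: CDB Mul1=16; issue SUB r0<-Add3  regs: r0:Add3,r1:6,r2:2,r3:Add1,r4:Mul2,r5:16
  c7: -  regs: r0:Add3,r1:6,r2:2,r3:Add1,r4:Mul2,r5:16

STATUS = TAG Add3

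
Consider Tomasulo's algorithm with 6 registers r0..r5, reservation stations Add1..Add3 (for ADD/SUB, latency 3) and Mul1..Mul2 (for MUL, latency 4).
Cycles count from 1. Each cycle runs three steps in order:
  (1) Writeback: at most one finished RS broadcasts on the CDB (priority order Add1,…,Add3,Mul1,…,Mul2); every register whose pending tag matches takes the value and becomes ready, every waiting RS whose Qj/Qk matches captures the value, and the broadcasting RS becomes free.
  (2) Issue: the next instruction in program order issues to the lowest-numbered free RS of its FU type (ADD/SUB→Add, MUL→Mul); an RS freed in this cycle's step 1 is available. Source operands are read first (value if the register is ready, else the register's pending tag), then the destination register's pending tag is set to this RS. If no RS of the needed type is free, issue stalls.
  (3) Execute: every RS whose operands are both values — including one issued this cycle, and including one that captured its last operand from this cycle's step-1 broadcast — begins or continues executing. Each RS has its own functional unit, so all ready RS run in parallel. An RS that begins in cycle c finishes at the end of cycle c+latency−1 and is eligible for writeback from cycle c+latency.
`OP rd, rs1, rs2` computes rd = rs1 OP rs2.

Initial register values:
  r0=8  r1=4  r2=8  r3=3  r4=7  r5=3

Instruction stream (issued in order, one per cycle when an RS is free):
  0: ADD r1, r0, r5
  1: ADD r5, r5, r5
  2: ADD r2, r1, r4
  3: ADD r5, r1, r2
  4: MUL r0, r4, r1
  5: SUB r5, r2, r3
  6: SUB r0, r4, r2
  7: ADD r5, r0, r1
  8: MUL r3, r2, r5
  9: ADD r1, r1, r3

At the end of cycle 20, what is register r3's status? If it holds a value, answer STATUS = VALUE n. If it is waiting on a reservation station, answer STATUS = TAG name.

cycle 1: issue ADD r1<-Add1 // r0:8,r1:Add1,r2:8,r3:3,r4:7,r5:3
cycle 2: issue ADD r5<-Add2 // r0:8,r1:Add1,r2:8,r3:3,r4:7,r5:Add2
cycle 3: issue ADD r2<-Add3 // r0:8,r1:Add1,r2:Add3,r3:3,r4:7,r5:Add2
cycle 4: CDB Add1=11; issue ADD r5<-Add1 // r0:8,r1:11,r2:Add3,r3:3,r4:7,r5:Add1
cycle 5: CDB Add2=6; issue MUL r0<-Mul1 // r0:Mul1,r1:11,r2:Add3,r3:3,r4:7,r5:Add1
cycle 6: issue SUB r5<-Add2 // r0:Mul1,r1:11,r2:Add3,r3:3,r4:7,r5:Add2
cycle 7: CDB Add3=18; issue SUB r0<-Add3 // r0:Add3,r1:11,r2:18,r3:3,r4:7,r5:Add2
cycle 8: stall // r0:Add3,r1:11,r2:18,r3:3,r4:7,r5:Add2
cycle 9: CDB Mul1=77; stall // r0:Add3,r1:11,r2:18,r3:3,r4:7,r5:Add2
cycle 10: CDB Add1=29; issue ADD r5<-Add1 // r0:Add3,r1:11,r2:18,r3:3,r4:7,r5:Add1
cycle 11: CDB Add2=15; issue MUL r3<-Mul1 // r0:Add3,r1:11,r2:18,r3:Mul1,r4:7,r5:Add1
cycle 12: CDB Add3=-11; issue ADD r1<-Add2 // r0:-11,r1:Add2,r2:18,r3:Mul1,r4:7,r5:Add1
cycle 13: - // r0:-11,r1:Add2,r2:18,r3:Mul1,r4:7,r5:Add1
cycle 14: - // r0:-11,r1:Add2,r2:18,r3:Mul1,r4:7,r5:Add1
cycle 15: CDB Add1=0 // r0:-11,r1:Add2,r2:18,r3:Mul1,r4:7,r5:0
cycle 16: - // r0:-11,r1:Add2,r2:18,r3:Mul1,r4:7,r5:0
cycle 17: - // r0:-11,r1:Add2,r2:18,r3:Mul1,r4:7,r5:0
cycle 18: - // r0:-11,r1:Add2,r2:18,r3:Mul1,r4:7,r5:0
cycle 19: CDB Mul1=0 // r0:-11,r1:Add2,r2:18,r3:0,r4:7,r5:0
cycle 20: - // r0:-11,r1:Add2,r2:18,r3:0,r4:7,r5:0

STATUS = VALUE 0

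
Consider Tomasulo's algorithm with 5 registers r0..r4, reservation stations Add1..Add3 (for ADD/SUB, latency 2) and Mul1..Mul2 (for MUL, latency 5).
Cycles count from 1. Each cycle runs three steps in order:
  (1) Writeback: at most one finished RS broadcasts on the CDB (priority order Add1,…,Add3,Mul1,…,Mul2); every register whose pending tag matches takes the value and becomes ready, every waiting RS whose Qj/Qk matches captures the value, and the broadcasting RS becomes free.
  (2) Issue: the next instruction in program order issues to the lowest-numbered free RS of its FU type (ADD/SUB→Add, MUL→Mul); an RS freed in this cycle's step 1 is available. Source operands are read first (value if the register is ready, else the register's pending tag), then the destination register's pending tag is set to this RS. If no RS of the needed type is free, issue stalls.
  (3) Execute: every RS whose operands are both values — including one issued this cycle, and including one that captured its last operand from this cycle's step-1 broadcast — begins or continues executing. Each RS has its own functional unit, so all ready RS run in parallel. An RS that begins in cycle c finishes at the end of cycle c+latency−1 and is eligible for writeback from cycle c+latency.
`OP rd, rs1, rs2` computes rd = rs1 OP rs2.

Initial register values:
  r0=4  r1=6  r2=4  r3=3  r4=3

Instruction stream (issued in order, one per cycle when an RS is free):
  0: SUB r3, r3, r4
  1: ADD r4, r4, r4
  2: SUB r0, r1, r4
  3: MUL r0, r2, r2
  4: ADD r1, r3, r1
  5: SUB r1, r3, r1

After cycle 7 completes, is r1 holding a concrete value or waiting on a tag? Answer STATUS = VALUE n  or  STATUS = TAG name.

c1: issue SUB r3<-Add1 | r0:4,r1:6,r2:4,r3:Add1,r4:3
c2: issue ADD r4<-Add2 | r0:4,r1:6,r2:4,r3:Add1,r4:Add2
c3: CDB Add1=0; issue SUB r0<-Add1 | r0:Add1,r1:6,r2:4,r3:0,r4:Add2
c4: CDB Add2=6; issue MUL r0<-Mul1 | r0:Mul1,r1:6,r2:4,r3:0,r4:6
c5: issue ADD r1<-Add2 | r0:Mul1,r1:Add2,r2:4,r3:0,r4:6
c6: CDB Add1=0; issue SUB r1<-Add1 | r0:Mul1,r1:Add1,r2:4,r3:0,r4:6
c7: CDB Add2=6 | r0:Mul1,r1:Add1,r2:4,r3:0,r4:6

STATUS = TAG Add1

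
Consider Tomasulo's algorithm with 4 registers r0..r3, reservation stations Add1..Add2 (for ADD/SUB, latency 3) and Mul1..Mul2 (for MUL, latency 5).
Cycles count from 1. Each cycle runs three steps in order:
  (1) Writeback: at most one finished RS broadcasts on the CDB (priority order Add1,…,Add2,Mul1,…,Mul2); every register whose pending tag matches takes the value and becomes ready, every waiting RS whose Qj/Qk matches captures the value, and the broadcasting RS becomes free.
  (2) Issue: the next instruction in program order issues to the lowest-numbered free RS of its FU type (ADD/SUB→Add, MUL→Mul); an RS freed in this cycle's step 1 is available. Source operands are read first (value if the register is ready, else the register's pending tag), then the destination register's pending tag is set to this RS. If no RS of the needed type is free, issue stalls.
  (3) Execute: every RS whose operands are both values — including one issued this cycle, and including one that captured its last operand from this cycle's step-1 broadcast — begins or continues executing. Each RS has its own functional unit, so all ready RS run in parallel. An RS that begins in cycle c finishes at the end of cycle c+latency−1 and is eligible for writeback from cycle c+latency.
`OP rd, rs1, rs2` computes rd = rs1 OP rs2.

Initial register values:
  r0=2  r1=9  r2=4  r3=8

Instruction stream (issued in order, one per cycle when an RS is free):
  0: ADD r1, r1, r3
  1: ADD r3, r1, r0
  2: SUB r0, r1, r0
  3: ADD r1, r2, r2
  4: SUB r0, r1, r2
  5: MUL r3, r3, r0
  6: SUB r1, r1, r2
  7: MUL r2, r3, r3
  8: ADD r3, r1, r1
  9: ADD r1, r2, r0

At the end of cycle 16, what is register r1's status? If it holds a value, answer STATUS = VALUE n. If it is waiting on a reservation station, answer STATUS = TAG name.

STATUS = TAG Add2

cycle 1: issue ADD r1<-Add1 // r0:2,r1:Add1,r2:4,r3:8
cycle 2: issue ADD r3<-Add2 // r0:2,r1:Add1,r2:4,r3:Add2
cycle 3: stall // r0:2,r1:Add1,r2:4,r3:Add2
cycle 4: CDB Add1=17; issue SUB r0<-Add1 // r0:Add1,r1:17,r2:4,r3:Add2
cycle 5: stall // r0:Add1,r1:17,r2:4,r3:Add2
cycle 6: stall // r0:Add1,r1:17,r2:4,r3:Add2
cycle 7: CDB Add1=15; issue ADD r1<-Add1 // r0:15,r1:Add1,r2:4,r3:Add2
cycle 8: CDB Add2=19; issue SUB r0<-Add2 // r0:Add2,r1:Add1,r2:4,r3:19
cycle 9: issue MUL r3<-Mul1 // r0:Add2,r1:Add1,r2:4,r3:Mul1
cycle 10: CDB Add1=8; issue SUB r1<-Add1 // r0:Add2,r1:Add1,r2:4,r3:Mul1
cycle 11: issue MUL r2<-Mul2 // r0:Add2,r1:Add1,r2:Mul2,r3:Mul1
cycle 12: stall // r0:Add2,r1:Add1,r2:Mul2,r3:Mul1
cycle 13: CDB Add1=4; issue ADD r3<-Add1 // r0:Add2,r1:4,r2:Mul2,r3:Add1
cycle 14: CDB Add2=4; issue ADD r1<-Add2 // r0:4,r1:Add2,r2:Mul2,r3:Add1
cycle 15: - // r0:4,r1:Add2,r2:Mul2,r3:Add1
cycle 16: CDB Add1=8 // r0:4,r1:Add2,r2:Mul2,r3:8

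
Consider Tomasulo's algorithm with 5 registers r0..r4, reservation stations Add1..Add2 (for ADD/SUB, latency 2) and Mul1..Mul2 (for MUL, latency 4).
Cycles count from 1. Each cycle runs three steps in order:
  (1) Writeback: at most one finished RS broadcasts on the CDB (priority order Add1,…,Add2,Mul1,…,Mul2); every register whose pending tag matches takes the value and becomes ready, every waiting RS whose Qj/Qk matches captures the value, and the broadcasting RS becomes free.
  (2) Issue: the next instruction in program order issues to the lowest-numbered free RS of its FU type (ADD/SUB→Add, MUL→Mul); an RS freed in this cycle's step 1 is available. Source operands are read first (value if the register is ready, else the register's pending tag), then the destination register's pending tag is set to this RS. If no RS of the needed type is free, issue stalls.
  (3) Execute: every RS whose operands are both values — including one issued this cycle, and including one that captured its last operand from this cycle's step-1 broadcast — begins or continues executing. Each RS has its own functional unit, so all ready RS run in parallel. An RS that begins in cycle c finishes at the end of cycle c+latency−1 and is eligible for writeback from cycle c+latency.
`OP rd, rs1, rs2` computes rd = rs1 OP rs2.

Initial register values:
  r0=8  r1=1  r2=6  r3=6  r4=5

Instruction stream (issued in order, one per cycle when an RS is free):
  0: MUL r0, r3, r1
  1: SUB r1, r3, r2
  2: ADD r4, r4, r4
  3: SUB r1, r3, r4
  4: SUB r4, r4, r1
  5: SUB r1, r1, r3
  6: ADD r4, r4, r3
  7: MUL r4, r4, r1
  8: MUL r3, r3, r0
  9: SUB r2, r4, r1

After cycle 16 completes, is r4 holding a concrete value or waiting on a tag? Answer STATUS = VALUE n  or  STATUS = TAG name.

c1: issue MUL r0<-Mul1 | r0:Mul1,r1:1,r2:6,r3:6,r4:5
c2: issue SUB r1<-Add1 | r0:Mul1,r1:Add1,r2:6,r3:6,r4:5
c3: issue ADD r4<-Add2 | r0:Mul1,r1:Add1,r2:6,r3:6,r4:Add2
c4: CDB Add1=0; issue SUB r1<-Add1 | r0:Mul1,r1:Add1,r2:6,r3:6,r4:Add2
c5: CDB Add2=10; issue SUB r4<-Add2 | r0:Mul1,r1:Add1,r2:6,r3:6,r4:Add2
c6: CDB Mul1=6; stall | r0:6,r1:Add1,r2:6,r3:6,r4:Add2
c7: CDB Add1=-4; issue SUB r1<-Add1 | r0:6,r1:Add1,r2:6,r3:6,r4:Add2
c8: stall | r0:6,r1:Add1,r2:6,r3:6,r4:Add2
c9: CDB Add1=-10; issue ADD r4<-Add1 | r0:6,r1:-10,r2:6,r3:6,r4:Add1
c10: CDB Add2=14; issue MUL r4<-Mul1 | r0:6,r1:-10,r2:6,r3:6,r4:Mul1
c11: issue MUL r3<-Mul2 | r0:6,r1:-10,r2:6,r3:Mul2,r4:Mul1
c12: CDB Add1=20; issue SUB r2<-Add1 | r0:6,r1:-10,r2:Add1,r3:Mul2,r4:Mul1
c13: - | r0:6,r1:-10,r2:Add1,r3:Mul2,r4:Mul1
c14: - | r0:6,r1:-10,r2:Add1,r3:Mul2,r4:Mul1
c15: CDB Mul2=36 | r0:6,r1:-10,r2:Add1,r3:36,r4:Mul1
c16: CDB Mul1=-200 | r0:6,r1:-10,r2:Add1,r3:36,r4:-200

STATUS = VALUE -200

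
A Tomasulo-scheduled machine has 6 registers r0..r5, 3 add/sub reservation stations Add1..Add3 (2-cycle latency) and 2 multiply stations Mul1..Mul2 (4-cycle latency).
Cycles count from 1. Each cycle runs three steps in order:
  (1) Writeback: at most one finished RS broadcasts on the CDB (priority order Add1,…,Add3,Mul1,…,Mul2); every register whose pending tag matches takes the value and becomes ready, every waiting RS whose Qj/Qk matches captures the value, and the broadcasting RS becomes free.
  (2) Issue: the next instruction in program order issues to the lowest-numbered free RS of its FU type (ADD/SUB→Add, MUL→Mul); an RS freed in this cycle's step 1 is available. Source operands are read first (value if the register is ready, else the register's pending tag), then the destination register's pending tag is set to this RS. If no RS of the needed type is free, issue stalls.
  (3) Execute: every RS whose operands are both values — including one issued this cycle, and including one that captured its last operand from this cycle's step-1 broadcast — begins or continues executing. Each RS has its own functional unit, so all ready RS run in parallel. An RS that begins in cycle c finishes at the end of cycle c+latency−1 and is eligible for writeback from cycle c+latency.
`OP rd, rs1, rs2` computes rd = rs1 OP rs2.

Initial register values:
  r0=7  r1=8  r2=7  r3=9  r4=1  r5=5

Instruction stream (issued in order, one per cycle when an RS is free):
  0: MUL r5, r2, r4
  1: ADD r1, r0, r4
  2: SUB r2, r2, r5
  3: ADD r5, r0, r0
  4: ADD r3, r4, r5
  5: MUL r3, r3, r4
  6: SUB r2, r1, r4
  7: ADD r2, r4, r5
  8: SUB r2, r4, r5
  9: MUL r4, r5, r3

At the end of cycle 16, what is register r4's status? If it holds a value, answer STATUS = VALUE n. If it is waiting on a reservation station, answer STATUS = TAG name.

STATUS = VALUE 210

  c1: issue MUL r5<-Mul1  regs: r0:7,r1:8,r2:7,r3:9,r4:1,r5:Mul1
  c2: issue ADD r1<-Add1  regs: r0:7,r1:Add1,r2:7,r3:9,r4:1,r5:Mul1
  c3: issue SUB r2<-Add2  regs: r0:7,r1:Add1,r2:Add2,r3:9,r4:1,r5:Mul1
  c4: CDB Add1=8; issue ADD r5<-Add1  regs: r0:7,r1:8,r2:Add2,r3:9,r4:1,r5:Add1
  c5: CDB Mul1=7; issue ADD r3<-Add3  regs: r0:7,r1:8,r2:Add2,r3:Add3,r4:1,r5:Add1
  c6: CDB Add1=14; issue MUL r3<-Mul1  regs: r0:7,r1:8,r2:Add2,r3:Mul1,r4:1,r5:14
  c7: CDB Add2=0; issue SUB r2<-Add1  regs: r0:7,r1:8,r2:Add1,r3:Mul1,r4:1,r5:14
  c8: CDB Add3=15; issue ADD r2<-Add2  regs: r0:7,r1:8,r2:Add2,r3:Mul1,r4:1,r5:14
  c9: CDB Add1=7; issue SUB r2<-Add1  regs: r0:7,r1:8,r2:Add1,r3:Mul1,r4:1,r5:14
  c10: CDB Add2=15; issue MUL r4<-Mul2  regs: r0:7,r1:8,r2:Add1,r3:Mul1,r4:Mul2,r5:14
  c11: CDB Add1=-13  regs: r0:7,r1:8,r2:-13,r3:Mul1,r4:Mul2,r5:14
  c12: CDB Mul1=15  regs: r0:7,r1:8,r2:-13,r3:15,r4:Mul2,r5:14
  c13: -  regs: r0:7,r1:8,r2:-13,r3:15,r4:Mul2,r5:14
  c14: -  regs: r0:7,r1:8,r2:-13,r3:15,r4:Mul2,r5:14
  c15: -  regs: r0:7,r1:8,r2:-13,r3:15,r4:Mul2,r5:14
  c16: CDB Mul2=210  regs: r0:7,r1:8,r2:-13,r3:15,r4:210,r5:14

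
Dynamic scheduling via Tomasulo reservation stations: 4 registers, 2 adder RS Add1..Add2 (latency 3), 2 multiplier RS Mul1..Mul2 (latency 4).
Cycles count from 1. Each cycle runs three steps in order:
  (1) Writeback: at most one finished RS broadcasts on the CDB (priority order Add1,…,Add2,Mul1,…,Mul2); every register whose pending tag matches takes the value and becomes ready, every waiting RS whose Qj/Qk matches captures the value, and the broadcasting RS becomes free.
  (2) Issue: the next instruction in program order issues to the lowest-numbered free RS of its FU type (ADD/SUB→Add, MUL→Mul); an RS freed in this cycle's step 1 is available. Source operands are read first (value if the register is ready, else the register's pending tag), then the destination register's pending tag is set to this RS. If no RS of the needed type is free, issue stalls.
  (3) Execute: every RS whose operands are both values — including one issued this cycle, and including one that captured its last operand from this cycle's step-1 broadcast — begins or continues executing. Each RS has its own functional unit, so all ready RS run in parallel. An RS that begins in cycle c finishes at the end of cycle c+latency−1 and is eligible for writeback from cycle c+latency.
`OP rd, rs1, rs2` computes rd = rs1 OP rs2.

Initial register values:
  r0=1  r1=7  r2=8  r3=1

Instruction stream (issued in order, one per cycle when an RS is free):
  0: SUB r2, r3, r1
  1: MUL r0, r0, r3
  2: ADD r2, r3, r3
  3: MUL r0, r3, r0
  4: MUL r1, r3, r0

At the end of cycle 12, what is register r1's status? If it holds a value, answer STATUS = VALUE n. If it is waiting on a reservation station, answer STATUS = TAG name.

STATUS = TAG Mul1

cycle 1: issue SUB r2<-Add1 // r0:1,r1:7,r2:Add1,r3:1
cycle 2: issue MUL r0<-Mul1 // r0:Mul1,r1:7,r2:Add1,r3:1
cycle 3: issue ADD r2<-Add2 // r0:Mul1,r1:7,r2:Add2,r3:1
cycle 4: CDB Add1=-6; issue MUL r0<-Mul2 // r0:Mul2,r1:7,r2:Add2,r3:1
cycle 5: stall // r0:Mul2,r1:7,r2:Add2,r3:1
cycle 6: CDB Add2=2; stall // r0:Mul2,r1:7,r2:2,r3:1
cycle 7: CDB Mul1=1; issue MUL r1<-Mul1 // r0:Mul2,r1:Mul1,r2:2,r3:1
cycle 8: - // r0:Mul2,r1:Mul1,r2:2,r3:1
cycle 9: - // r0:Mul2,r1:Mul1,r2:2,r3:1
cycle 10: - // r0:Mul2,r1:Mul1,r2:2,r3:1
cycle 11: CDB Mul2=1 // r0:1,r1:Mul1,r2:2,r3:1
cycle 12: - // r0:1,r1:Mul1,r2:2,r3:1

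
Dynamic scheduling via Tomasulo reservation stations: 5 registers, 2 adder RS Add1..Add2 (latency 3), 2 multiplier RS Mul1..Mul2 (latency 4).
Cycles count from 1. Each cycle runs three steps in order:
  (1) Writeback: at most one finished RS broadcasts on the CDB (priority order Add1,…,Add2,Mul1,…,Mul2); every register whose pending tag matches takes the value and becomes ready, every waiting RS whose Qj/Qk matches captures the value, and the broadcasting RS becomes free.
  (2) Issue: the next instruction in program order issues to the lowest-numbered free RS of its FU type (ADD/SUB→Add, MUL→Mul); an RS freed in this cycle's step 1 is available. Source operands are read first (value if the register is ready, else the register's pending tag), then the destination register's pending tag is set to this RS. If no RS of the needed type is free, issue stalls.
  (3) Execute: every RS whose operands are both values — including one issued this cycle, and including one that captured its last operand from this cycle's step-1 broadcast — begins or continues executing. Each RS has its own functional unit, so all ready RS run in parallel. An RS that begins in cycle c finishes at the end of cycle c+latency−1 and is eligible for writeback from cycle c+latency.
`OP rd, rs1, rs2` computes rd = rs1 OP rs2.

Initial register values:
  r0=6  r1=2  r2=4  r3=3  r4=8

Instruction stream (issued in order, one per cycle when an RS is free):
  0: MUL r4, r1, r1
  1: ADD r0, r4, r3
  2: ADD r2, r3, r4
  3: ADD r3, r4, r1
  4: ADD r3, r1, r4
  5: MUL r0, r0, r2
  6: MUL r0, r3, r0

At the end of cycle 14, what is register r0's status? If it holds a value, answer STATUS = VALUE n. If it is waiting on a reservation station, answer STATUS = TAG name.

c1: issue MUL r4<-Mul1 | r0:6,r1:2,r2:4,r3:3,r4:Mul1
c2: issue ADD r0<-Add1 | r0:Add1,r1:2,r2:4,r3:3,r4:Mul1
c3: issue ADD r2<-Add2 | r0:Add1,r1:2,r2:Add2,r3:3,r4:Mul1
c4: stall | r0:Add1,r1:2,r2:Add2,r3:3,r4:Mul1
c5: CDB Mul1=4; stall | r0:Add1,r1:2,r2:Add2,r3:3,r4:4
c6: stall | r0:Add1,r1:2,r2:Add2,r3:3,r4:4
c7: stall | r0:Add1,r1:2,r2:Add2,r3:3,r4:4
c8: CDB Add1=7; issue ADD r3<-Add1 | r0:7,r1:2,r2:Add2,r3:Add1,r4:4
c9: CDB Add2=7; issue ADD r3<-Add2 | r0:7,r1:2,r2:7,r3:Add2,r4:4
c10: issue MUL r0<-Mul1 | r0:Mul1,r1:2,r2:7,r3:Add2,r4:4
c11: CDB Add1=6; issue MUL r0<-Mul2 | r0:Mul2,r1:2,r2:7,r3:Add2,r4:4
c12: CDB Add2=6 | r0:Mul2,r1:2,r2:7,r3:6,r4:4
c13: - | r0:Mul2,r1:2,r2:7,r3:6,r4:4
c14: CDB Mul1=49 | r0:Mul2,r1:2,r2:7,r3:6,r4:4

STATUS = TAG Mul2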